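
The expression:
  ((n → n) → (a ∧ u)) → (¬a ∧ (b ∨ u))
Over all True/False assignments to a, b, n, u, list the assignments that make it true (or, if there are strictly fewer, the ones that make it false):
is false only for:
  a=True, b=False, n=False, u=True;
  a=True, b=False, n=True, u=True;
  a=True, b=True, n=False, u=True;
  a=True, b=True, n=True, u=True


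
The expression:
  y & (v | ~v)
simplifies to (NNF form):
y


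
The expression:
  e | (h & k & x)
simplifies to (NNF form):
e | (h & k & x)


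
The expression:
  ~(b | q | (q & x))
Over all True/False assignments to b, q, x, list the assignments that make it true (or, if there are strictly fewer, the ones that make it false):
is true only for:
  b=False, q=False, x=False;
  b=False, q=False, x=True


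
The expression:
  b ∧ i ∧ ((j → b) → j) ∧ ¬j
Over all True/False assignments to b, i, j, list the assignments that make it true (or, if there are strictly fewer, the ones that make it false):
is never true.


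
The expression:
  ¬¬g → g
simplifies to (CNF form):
True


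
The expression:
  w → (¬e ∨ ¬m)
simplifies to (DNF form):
¬e ∨ ¬m ∨ ¬w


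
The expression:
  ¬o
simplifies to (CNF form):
¬o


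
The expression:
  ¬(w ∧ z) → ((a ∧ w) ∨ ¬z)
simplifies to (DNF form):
w ∨ ¬z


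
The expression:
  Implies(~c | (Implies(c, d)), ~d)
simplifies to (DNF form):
~d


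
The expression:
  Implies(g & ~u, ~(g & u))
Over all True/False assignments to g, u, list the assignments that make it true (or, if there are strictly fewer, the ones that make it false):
is always true.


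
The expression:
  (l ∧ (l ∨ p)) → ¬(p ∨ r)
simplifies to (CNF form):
(¬l ∨ ¬p) ∧ (¬l ∨ ¬r)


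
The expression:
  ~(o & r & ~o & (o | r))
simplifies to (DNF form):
True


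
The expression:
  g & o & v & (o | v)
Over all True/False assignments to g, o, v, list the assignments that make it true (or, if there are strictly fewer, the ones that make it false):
is true only for:
  g=True, o=True, v=True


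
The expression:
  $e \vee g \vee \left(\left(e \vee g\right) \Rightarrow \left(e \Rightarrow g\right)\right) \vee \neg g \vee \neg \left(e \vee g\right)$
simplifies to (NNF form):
$\text{True}$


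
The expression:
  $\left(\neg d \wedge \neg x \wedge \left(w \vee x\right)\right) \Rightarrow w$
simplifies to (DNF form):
$\text{True}$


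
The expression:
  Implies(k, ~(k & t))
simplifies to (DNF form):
~k | ~t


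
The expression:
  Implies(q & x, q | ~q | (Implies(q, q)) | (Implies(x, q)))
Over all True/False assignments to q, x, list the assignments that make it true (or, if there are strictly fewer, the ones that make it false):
is always true.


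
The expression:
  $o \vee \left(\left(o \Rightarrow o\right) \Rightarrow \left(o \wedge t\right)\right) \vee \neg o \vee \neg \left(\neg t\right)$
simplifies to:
$\text{True}$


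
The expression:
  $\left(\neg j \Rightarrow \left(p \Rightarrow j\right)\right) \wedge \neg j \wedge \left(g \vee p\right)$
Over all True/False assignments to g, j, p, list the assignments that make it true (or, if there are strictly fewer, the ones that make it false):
is true only for:
  g=True, j=False, p=False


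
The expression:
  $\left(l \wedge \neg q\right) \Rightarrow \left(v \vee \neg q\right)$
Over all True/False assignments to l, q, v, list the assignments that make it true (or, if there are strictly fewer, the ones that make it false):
is always true.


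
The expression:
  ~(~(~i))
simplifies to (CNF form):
~i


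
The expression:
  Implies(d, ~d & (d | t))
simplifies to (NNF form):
~d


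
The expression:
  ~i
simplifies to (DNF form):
~i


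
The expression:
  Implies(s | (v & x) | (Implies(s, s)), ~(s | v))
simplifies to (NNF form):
~s & ~v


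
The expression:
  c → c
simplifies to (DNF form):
True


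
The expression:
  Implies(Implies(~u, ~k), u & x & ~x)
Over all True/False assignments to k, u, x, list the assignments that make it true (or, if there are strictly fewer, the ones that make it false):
is true only for:
  k=True, u=False, x=False;
  k=True, u=False, x=True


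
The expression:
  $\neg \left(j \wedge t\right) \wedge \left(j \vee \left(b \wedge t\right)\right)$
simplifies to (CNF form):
$\left(b \vee j\right) \wedge \left(j \vee t\right) \wedge \left(\neg j \vee \neg t\right)$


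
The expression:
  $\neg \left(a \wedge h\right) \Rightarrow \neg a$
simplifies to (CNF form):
$h \vee \neg a$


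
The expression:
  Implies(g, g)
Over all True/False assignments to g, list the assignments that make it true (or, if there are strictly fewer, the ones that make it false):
is always true.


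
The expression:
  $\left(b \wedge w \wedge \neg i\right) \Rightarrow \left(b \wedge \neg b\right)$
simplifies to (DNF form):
$i \vee \neg b \vee \neg w$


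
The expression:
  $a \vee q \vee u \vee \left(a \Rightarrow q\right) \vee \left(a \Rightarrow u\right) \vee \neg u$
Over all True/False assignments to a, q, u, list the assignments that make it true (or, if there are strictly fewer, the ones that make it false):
is always true.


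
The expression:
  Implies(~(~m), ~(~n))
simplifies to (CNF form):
n | ~m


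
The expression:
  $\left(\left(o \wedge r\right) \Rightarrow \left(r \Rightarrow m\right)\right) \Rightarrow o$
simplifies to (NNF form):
$o$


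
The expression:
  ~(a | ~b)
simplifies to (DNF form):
b & ~a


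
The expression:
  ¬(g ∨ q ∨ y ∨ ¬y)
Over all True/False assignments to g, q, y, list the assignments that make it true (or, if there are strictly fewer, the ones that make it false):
is never true.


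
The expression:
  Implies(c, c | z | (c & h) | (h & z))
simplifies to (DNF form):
True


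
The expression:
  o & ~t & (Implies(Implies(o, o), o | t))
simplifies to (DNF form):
o & ~t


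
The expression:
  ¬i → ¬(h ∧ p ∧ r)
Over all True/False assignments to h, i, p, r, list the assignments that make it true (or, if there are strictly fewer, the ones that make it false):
is false only for:
  h=True, i=False, p=True, r=True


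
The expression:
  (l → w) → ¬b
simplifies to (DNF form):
(l ∧ ¬w) ∨ ¬b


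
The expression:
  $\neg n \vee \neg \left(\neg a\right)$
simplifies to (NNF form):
$a \vee \neg n$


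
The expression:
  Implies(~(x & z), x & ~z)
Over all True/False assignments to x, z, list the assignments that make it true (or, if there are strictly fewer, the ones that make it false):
is true only for:
  x=True, z=False;
  x=True, z=True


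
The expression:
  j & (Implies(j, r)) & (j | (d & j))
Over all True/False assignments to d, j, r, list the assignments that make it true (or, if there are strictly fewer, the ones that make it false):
is true only for:
  d=False, j=True, r=True;
  d=True, j=True, r=True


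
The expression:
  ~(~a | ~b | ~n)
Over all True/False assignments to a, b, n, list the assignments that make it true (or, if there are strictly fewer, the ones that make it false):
is true only for:
  a=True, b=True, n=True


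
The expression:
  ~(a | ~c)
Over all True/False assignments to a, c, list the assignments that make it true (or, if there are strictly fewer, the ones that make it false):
is true only for:
  a=False, c=True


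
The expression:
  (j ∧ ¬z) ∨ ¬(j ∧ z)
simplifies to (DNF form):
¬j ∨ ¬z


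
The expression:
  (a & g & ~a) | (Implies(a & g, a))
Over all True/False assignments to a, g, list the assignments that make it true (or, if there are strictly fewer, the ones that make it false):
is always true.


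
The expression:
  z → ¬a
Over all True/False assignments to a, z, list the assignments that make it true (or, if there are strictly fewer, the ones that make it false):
is false only for:
  a=True, z=True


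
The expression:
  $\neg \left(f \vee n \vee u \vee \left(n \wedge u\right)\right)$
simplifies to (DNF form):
$\neg f \wedge \neg n \wedge \neg u$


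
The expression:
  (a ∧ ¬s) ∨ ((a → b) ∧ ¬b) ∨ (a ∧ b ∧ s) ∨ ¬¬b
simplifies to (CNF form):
b ∨ ¬a ∨ ¬s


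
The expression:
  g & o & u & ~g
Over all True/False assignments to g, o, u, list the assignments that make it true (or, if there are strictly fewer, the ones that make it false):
is never true.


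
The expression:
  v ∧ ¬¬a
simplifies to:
a ∧ v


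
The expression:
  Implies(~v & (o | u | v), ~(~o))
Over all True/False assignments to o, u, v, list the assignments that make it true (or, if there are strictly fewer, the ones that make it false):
is false only for:
  o=False, u=True, v=False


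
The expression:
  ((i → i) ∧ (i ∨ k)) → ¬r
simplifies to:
(¬i ∧ ¬k) ∨ ¬r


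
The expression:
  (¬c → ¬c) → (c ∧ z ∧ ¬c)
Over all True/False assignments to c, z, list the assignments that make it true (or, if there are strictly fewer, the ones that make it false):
is never true.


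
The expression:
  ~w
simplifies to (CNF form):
~w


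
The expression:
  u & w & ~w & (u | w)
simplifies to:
False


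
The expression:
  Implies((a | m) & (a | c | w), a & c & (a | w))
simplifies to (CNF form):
(c | ~a) & (a | ~c | ~m) & (a | ~m | ~w)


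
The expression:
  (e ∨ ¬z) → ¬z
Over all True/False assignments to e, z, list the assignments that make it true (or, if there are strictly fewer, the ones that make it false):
is false only for:
  e=True, z=True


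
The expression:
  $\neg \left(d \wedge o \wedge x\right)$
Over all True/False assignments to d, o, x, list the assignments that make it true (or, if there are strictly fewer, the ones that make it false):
is false only for:
  d=True, o=True, x=True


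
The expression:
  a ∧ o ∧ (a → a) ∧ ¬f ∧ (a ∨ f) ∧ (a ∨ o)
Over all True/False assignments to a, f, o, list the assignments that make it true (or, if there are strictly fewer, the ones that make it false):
is true only for:
  a=True, f=False, o=True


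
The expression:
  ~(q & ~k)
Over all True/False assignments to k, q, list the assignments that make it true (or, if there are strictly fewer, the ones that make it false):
is false only for:
  k=False, q=True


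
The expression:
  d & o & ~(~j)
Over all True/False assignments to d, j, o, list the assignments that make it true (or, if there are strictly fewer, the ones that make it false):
is true only for:
  d=True, j=True, o=True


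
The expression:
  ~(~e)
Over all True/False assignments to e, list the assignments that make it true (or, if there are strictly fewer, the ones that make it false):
is true only for:
  e=True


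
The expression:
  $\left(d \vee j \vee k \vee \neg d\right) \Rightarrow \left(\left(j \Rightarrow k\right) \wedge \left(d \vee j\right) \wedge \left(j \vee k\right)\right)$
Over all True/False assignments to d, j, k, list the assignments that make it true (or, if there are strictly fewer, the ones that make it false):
is true only for:
  d=False, j=True, k=True;
  d=True, j=False, k=True;
  d=True, j=True, k=True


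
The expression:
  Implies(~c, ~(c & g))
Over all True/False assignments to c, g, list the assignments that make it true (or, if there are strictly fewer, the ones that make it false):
is always true.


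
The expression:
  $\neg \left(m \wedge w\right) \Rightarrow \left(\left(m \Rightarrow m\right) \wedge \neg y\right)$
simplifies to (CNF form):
$\left(m \vee \neg y\right) \wedge \left(w \vee \neg y\right)$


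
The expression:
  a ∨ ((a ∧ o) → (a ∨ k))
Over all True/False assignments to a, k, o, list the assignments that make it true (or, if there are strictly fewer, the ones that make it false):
is always true.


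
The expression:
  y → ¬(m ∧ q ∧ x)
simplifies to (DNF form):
¬m ∨ ¬q ∨ ¬x ∨ ¬y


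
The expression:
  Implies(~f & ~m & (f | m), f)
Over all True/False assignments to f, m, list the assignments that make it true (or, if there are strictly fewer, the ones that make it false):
is always true.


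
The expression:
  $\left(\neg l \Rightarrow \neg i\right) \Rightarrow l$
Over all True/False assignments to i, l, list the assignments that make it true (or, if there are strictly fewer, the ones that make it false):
is false only for:
  i=False, l=False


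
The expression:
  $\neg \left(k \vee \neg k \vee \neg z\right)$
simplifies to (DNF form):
$\text{False}$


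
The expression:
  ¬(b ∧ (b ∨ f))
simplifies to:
¬b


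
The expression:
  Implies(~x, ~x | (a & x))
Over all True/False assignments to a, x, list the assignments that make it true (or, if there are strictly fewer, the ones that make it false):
is always true.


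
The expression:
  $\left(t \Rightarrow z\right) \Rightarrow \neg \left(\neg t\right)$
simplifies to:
$t$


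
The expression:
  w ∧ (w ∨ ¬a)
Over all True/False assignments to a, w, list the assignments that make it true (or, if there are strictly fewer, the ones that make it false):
is true only for:
  a=False, w=True;
  a=True, w=True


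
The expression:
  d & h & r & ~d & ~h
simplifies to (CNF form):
False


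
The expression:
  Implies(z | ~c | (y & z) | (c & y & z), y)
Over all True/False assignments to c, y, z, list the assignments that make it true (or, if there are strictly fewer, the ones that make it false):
is false only for:
  c=False, y=False, z=False;
  c=False, y=False, z=True;
  c=True, y=False, z=True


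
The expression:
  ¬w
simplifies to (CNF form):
¬w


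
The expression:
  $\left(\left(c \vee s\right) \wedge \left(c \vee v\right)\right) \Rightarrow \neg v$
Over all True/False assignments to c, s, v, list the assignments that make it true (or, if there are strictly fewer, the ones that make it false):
is false only for:
  c=False, s=True, v=True;
  c=True, s=False, v=True;
  c=True, s=True, v=True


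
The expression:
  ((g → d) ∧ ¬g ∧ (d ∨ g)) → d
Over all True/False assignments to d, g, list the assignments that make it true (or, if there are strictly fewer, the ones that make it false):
is always true.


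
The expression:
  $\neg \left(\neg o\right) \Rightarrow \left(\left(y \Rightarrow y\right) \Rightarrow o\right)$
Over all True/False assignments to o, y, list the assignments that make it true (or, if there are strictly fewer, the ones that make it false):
is always true.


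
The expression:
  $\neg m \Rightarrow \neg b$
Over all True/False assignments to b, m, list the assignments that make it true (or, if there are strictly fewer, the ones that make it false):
is false only for:
  b=True, m=False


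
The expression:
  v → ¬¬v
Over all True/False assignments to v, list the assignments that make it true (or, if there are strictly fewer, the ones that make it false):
is always true.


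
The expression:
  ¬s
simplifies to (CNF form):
¬s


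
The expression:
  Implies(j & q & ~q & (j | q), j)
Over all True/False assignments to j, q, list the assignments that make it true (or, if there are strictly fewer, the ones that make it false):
is always true.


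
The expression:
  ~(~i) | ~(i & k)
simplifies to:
True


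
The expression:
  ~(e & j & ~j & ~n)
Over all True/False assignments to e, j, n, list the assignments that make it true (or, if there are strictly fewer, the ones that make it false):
is always true.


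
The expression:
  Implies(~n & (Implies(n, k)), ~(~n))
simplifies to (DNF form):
n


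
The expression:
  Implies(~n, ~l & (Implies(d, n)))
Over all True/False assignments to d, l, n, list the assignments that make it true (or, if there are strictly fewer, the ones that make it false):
is false only for:
  d=False, l=True, n=False;
  d=True, l=False, n=False;
  d=True, l=True, n=False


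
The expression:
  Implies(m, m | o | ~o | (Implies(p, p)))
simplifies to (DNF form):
True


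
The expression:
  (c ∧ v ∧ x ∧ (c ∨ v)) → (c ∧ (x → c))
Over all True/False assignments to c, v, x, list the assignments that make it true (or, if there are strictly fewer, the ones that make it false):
is always true.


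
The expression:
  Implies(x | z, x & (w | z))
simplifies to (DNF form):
(x & z) | (w & ~z) | (~x & ~z)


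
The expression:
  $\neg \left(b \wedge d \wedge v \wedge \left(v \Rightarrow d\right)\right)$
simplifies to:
$\neg b \vee \neg d \vee \neg v$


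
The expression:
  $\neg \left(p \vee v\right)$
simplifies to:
$\neg p \wedge \neg v$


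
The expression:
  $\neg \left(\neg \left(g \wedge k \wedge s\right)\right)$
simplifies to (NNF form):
$g \wedge k \wedge s$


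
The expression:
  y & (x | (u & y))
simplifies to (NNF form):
y & (u | x)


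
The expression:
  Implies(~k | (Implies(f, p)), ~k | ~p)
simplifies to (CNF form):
~k | ~p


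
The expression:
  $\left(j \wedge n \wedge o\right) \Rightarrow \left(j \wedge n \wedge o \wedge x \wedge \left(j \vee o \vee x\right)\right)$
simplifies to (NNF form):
$x \vee \neg j \vee \neg n \vee \neg o$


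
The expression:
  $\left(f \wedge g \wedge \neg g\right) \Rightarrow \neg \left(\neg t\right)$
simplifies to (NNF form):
$\text{True}$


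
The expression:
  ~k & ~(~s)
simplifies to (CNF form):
s & ~k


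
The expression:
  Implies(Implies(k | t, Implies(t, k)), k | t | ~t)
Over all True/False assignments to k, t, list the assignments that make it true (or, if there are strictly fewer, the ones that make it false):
is always true.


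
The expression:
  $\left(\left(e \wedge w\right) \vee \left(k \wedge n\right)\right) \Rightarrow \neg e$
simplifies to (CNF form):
$\left(\neg e \vee \neg w\right) \wedge \left(\neg e \vee \neg k \vee \neg n\right)$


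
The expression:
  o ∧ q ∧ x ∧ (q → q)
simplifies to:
o ∧ q ∧ x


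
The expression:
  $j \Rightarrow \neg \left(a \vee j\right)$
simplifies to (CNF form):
$\neg j$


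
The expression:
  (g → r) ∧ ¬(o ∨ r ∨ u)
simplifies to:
¬g ∧ ¬o ∧ ¬r ∧ ¬u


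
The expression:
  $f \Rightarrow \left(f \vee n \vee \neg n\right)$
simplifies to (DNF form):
$\text{True}$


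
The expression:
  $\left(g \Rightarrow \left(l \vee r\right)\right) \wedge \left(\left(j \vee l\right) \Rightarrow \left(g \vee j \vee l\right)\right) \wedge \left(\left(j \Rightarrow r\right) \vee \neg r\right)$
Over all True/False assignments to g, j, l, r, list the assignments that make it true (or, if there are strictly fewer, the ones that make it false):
is false only for:
  g=True, j=False, l=False, r=False;
  g=True, j=True, l=False, r=False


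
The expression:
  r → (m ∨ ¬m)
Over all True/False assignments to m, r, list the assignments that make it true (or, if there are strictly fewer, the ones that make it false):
is always true.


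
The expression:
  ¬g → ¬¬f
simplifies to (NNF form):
f ∨ g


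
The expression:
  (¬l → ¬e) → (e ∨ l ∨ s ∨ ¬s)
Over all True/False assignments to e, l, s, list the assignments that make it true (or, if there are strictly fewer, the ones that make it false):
is always true.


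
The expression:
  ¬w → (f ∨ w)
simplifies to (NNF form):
f ∨ w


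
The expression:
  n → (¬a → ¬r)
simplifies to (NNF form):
a ∨ ¬n ∨ ¬r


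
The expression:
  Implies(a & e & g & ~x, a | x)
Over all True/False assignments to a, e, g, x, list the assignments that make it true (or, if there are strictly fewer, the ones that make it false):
is always true.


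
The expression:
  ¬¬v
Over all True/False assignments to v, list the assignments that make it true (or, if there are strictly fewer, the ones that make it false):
is true only for:
  v=True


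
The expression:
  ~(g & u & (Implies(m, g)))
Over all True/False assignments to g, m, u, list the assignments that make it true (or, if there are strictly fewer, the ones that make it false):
is false only for:
  g=True, m=False, u=True;
  g=True, m=True, u=True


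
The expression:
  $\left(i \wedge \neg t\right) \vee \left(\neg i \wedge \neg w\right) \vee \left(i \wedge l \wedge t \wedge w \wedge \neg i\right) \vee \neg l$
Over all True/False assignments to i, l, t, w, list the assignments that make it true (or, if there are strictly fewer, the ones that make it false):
is false only for:
  i=False, l=True, t=False, w=True;
  i=False, l=True, t=True, w=True;
  i=True, l=True, t=True, w=False;
  i=True, l=True, t=True, w=True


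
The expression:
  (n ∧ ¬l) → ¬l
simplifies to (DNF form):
True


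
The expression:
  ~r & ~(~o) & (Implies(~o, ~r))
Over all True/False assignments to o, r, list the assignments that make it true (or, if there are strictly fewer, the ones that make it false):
is true only for:
  o=True, r=False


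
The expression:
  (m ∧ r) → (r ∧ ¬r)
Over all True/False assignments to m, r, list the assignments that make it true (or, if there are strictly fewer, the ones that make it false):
is false only for:
  m=True, r=True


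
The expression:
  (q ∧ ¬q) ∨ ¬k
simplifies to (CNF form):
¬k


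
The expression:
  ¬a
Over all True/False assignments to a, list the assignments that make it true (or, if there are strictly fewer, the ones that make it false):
is true only for:
  a=False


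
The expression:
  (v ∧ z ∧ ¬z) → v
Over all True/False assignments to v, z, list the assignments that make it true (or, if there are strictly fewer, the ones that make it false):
is always true.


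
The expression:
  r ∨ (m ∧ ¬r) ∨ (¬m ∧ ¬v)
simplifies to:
m ∨ r ∨ ¬v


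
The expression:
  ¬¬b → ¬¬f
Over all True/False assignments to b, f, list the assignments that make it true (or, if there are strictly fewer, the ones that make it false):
is false only for:
  b=True, f=False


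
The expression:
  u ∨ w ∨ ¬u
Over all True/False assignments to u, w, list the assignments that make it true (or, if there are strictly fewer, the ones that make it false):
is always true.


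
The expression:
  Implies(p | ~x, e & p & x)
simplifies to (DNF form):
(e & x) | (x & ~p)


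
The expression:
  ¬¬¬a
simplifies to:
¬a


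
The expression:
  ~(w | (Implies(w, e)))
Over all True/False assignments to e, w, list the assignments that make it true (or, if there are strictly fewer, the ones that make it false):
is never true.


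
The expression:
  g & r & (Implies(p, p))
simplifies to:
g & r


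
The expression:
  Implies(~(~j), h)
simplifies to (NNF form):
h | ~j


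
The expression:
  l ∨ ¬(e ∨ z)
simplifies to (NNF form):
l ∨ (¬e ∧ ¬z)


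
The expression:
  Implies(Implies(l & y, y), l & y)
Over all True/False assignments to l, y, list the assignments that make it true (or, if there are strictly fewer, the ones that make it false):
is true only for:
  l=True, y=True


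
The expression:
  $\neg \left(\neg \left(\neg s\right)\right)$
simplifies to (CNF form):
$\neg s$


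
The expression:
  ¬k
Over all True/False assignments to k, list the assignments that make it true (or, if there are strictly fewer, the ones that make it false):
is true only for:
  k=False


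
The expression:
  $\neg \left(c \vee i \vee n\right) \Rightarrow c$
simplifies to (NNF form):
$c \vee i \vee n$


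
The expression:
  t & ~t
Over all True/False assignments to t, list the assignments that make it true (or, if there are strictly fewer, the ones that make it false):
is never true.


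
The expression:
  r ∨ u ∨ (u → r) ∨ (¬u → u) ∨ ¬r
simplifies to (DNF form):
True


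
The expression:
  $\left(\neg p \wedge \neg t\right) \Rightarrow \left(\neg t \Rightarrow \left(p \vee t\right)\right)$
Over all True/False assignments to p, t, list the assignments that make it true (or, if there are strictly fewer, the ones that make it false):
is false only for:
  p=False, t=False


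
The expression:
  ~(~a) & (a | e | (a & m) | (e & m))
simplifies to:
a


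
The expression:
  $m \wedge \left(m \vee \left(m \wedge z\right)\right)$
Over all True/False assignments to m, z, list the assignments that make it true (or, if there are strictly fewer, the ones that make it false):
is true only for:
  m=True, z=False;
  m=True, z=True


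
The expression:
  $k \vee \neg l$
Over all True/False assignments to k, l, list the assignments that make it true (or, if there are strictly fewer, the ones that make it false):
is false only for:
  k=False, l=True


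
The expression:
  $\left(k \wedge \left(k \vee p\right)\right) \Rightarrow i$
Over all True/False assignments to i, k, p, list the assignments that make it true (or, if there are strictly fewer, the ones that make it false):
is false only for:
  i=False, k=True, p=False;
  i=False, k=True, p=True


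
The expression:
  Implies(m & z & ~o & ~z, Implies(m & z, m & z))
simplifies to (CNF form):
True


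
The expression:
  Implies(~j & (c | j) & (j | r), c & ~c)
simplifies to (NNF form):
j | ~c | ~r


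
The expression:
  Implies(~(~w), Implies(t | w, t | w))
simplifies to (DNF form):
True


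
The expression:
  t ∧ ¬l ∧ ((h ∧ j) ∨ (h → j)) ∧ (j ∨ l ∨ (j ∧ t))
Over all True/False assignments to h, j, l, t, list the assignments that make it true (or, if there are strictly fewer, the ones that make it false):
is true only for:
  h=False, j=True, l=False, t=True;
  h=True, j=True, l=False, t=True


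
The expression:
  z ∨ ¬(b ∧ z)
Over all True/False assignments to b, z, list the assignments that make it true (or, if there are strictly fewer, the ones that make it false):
is always true.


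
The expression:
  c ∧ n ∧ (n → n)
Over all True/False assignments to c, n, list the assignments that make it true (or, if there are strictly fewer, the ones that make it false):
is true only for:
  c=True, n=True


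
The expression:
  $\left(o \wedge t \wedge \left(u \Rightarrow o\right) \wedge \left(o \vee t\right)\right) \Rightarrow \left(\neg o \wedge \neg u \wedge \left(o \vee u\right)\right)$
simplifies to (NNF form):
$\neg o \vee \neg t$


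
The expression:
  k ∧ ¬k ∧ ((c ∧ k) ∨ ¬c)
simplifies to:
False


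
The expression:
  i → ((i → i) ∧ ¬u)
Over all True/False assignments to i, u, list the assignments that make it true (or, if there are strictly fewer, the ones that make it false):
is false only for:
  i=True, u=True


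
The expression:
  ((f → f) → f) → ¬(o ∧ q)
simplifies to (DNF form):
¬f ∨ ¬o ∨ ¬q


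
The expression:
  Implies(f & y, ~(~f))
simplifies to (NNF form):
True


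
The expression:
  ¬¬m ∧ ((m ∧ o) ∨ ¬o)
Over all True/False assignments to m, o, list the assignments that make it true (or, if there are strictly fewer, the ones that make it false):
is true only for:
  m=True, o=False;
  m=True, o=True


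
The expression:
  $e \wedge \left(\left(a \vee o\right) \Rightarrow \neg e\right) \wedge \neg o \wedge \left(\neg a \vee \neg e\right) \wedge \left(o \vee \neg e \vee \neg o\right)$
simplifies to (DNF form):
$e \wedge \neg a \wedge \neg o$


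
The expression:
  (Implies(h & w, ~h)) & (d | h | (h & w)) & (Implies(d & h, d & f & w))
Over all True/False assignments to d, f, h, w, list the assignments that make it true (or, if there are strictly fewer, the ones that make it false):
is true only for:
  d=False, f=False, h=True, w=False;
  d=False, f=True, h=True, w=False;
  d=True, f=False, h=False, w=False;
  d=True, f=False, h=False, w=True;
  d=True, f=True, h=False, w=False;
  d=True, f=True, h=False, w=True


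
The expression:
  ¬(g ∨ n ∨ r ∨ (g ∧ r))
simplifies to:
¬g ∧ ¬n ∧ ¬r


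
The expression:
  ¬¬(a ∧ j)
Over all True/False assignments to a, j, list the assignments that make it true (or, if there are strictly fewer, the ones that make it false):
is true only for:
  a=True, j=True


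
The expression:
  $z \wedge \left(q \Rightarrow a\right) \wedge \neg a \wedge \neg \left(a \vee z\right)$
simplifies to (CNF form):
$\text{False}$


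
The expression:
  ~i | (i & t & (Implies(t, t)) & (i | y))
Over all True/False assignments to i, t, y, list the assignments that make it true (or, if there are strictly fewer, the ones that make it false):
is false only for:
  i=True, t=False, y=False;
  i=True, t=False, y=True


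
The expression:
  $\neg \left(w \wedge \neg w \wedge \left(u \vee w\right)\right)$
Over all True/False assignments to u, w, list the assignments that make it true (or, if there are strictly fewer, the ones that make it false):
is always true.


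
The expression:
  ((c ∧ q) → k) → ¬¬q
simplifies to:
q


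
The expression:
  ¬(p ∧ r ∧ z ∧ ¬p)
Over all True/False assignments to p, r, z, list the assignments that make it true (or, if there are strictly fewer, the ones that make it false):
is always true.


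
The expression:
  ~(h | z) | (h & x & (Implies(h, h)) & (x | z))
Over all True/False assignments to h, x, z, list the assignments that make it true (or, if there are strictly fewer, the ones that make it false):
is true only for:
  h=False, x=False, z=False;
  h=False, x=True, z=False;
  h=True, x=True, z=False;
  h=True, x=True, z=True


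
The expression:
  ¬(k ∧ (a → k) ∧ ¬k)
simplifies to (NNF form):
True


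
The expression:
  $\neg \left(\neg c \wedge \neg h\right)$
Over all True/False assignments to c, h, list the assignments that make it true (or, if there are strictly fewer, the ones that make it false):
is false only for:
  c=False, h=False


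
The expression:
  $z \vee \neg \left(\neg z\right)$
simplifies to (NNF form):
$z$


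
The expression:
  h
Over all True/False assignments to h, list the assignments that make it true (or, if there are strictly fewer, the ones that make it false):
is true only for:
  h=True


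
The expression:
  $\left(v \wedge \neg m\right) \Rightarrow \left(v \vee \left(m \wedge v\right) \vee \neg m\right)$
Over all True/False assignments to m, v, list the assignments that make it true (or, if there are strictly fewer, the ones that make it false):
is always true.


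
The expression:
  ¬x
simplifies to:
¬x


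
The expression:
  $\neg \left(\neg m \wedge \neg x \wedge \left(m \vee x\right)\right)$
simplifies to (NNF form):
$\text{True}$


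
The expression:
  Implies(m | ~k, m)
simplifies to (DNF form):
k | m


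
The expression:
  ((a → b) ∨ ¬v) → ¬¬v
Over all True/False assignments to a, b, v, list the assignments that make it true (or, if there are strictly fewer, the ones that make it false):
is true only for:
  a=False, b=False, v=True;
  a=False, b=True, v=True;
  a=True, b=False, v=True;
  a=True, b=True, v=True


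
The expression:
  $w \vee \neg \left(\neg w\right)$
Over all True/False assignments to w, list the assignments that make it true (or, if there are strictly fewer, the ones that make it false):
is true only for:
  w=True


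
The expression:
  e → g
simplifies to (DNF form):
g ∨ ¬e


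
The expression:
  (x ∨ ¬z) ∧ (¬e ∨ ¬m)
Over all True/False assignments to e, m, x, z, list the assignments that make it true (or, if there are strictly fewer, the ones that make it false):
is false only for:
  e=False, m=False, x=False, z=True;
  e=False, m=True, x=False, z=True;
  e=True, m=False, x=False, z=True;
  e=True, m=True, x=False, z=False;
  e=True, m=True, x=False, z=True;
  e=True, m=True, x=True, z=False;
  e=True, m=True, x=True, z=True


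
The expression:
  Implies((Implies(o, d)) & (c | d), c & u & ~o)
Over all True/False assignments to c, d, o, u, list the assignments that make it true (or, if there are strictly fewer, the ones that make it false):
is true only for:
  c=False, d=False, o=False, u=False;
  c=False, d=False, o=False, u=True;
  c=False, d=False, o=True, u=False;
  c=False, d=False, o=True, u=True;
  c=True, d=False, o=False, u=True;
  c=True, d=False, o=True, u=False;
  c=True, d=False, o=True, u=True;
  c=True, d=True, o=False, u=True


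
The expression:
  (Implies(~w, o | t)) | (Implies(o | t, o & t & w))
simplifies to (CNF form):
True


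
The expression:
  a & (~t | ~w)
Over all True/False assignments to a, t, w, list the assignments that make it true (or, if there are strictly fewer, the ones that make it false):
is true only for:
  a=True, t=False, w=False;
  a=True, t=False, w=True;
  a=True, t=True, w=False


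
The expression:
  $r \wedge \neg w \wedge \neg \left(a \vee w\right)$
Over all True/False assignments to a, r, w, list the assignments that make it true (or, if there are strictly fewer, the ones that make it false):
is true only for:
  a=False, r=True, w=False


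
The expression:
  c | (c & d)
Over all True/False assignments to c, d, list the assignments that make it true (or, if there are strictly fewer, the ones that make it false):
is true only for:
  c=True, d=False;
  c=True, d=True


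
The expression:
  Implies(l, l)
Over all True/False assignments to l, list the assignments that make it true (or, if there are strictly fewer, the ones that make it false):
is always true.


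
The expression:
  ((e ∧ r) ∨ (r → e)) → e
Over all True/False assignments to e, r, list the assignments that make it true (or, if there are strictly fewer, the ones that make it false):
is false only for:
  e=False, r=False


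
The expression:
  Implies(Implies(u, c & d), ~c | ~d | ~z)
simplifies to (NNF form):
~c | ~d | ~z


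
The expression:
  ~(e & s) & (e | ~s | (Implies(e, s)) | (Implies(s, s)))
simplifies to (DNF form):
~e | ~s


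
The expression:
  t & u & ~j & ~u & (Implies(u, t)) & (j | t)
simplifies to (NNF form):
False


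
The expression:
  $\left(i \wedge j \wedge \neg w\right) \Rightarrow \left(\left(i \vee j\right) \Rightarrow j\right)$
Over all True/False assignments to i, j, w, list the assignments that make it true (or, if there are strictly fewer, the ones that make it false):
is always true.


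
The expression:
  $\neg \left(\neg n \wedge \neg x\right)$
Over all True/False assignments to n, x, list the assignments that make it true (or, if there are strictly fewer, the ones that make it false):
is false only for:
  n=False, x=False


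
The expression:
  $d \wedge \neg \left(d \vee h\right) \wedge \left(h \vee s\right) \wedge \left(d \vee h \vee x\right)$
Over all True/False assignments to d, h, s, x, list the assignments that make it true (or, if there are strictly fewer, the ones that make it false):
is never true.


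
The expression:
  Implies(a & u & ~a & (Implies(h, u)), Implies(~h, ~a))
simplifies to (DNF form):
True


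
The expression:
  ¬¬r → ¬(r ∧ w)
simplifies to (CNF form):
¬r ∨ ¬w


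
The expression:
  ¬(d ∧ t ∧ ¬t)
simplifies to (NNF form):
True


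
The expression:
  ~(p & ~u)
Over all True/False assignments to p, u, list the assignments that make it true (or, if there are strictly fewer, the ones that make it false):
is false only for:
  p=True, u=False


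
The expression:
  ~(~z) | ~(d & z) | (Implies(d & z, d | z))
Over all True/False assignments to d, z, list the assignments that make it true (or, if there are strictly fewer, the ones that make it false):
is always true.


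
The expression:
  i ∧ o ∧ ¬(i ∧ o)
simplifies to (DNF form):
False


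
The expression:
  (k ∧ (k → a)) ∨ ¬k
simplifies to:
a ∨ ¬k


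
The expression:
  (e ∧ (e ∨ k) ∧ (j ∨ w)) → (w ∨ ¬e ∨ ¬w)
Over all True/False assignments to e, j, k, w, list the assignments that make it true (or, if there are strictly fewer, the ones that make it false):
is always true.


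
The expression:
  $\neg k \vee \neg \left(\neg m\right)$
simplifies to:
$m \vee \neg k$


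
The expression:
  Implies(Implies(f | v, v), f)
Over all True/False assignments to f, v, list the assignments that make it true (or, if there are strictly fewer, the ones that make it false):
is true only for:
  f=True, v=False;
  f=True, v=True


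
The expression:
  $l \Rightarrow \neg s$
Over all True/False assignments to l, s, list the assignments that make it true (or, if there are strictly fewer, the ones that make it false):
is false only for:
  l=True, s=True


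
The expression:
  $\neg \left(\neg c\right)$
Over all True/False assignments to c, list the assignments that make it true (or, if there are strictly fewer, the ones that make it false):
is true only for:
  c=True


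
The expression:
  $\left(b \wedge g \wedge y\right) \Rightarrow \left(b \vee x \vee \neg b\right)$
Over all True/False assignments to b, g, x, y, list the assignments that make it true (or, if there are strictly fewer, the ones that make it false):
is always true.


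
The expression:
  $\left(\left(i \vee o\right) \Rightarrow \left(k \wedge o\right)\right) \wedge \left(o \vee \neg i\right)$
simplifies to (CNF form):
$\left(k \vee \neg o\right) \wedge \left(o \vee \neg i\right)$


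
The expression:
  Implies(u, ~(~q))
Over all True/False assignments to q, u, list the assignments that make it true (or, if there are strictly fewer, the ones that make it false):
is false only for:
  q=False, u=True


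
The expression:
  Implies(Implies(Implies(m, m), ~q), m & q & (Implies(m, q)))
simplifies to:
q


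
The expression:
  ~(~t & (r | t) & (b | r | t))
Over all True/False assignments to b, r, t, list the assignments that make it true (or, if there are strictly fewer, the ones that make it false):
is false only for:
  b=False, r=True, t=False;
  b=True, r=True, t=False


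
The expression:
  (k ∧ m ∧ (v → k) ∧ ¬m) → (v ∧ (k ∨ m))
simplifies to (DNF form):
True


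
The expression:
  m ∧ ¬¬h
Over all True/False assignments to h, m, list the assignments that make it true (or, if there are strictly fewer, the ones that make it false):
is true only for:
  h=True, m=True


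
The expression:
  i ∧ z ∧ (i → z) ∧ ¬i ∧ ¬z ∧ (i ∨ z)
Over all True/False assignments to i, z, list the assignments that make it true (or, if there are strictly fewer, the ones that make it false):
is never true.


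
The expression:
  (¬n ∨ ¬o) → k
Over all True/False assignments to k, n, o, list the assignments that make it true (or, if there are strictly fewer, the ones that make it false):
is false only for:
  k=False, n=False, o=False;
  k=False, n=False, o=True;
  k=False, n=True, o=False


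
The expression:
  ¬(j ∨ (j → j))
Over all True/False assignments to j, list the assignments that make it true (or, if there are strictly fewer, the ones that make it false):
is never true.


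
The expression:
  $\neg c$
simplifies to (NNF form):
$\neg c$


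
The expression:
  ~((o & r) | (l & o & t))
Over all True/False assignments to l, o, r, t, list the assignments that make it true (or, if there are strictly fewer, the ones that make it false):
is false only for:
  l=False, o=True, r=True, t=False;
  l=False, o=True, r=True, t=True;
  l=True, o=True, r=False, t=True;
  l=True, o=True, r=True, t=False;
  l=True, o=True, r=True, t=True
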